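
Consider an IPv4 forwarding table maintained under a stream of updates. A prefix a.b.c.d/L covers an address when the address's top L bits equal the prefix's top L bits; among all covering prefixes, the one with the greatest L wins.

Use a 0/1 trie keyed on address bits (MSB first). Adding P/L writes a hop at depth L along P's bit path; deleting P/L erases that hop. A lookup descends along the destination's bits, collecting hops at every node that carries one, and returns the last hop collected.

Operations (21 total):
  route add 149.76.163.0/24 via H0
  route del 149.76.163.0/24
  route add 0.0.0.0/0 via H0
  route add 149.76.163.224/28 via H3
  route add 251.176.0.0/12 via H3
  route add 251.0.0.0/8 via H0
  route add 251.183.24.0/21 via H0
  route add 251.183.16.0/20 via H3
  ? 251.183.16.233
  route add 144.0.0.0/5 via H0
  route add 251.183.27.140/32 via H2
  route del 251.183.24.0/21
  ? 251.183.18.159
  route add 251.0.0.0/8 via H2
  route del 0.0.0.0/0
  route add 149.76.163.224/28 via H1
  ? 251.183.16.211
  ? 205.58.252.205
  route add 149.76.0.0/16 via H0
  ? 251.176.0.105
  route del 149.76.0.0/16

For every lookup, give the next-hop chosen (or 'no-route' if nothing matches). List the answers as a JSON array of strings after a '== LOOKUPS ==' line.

Apply in order:
  add 149.76.163.0/24 -> H0 at depth 24
  - 149.76.163.0/24 clear@24
  add 0.0.0.0/0 -> H0 at depth 0
  add 149.76.163.224/28 -> H3 at depth 28
  add 251.176.0.0/12 -> H3 at depth 12
  add 251.0.0.0/8 -> H0 at depth 8
  add 251.183.24.0/21 -> H0 at depth 21
  add 251.183.16.0/20 -> H3 at depth 20
  lookup 251.183.16.233: bits 11111011101101110001 walk d0:H0→d1:-→d2:-→d3:-→d4:-→d5:-→d6:-→d7:-→d8:H0→d9:-→d10:-→d11:-→d12:H3→d13:-→d14:-→d15:-→d16:-→d17:-→d18:-→d19:-→d20:H3 -> H3
  add 144.0.0.0/5 -> H0 at depth 5
  add 251.183.27.140/32 -> H2 at depth 32
  - 251.183.24.0/21 clear@21
  lookup 251.183.18.159: bits 11111011101101110001 walk d0:H0→d1:-→d2:-→d3:-→d4:-→d5:-→d6:-→d7:-→d8:H0→d9:-→d10:-→d11:-→d12:H3→d13:-→d14:-→d15:-→d16:-→d17:-→d18:-→d19:-→d20:H3 -> H3
  add 251.0.0.0/8 -> H2 at depth 8
  - 0.0.0.0/0 clear@0
  add 149.76.163.224/28 -> H1 at depth 28
  lookup 251.183.16.211: bits 11111011101101110001 walk d0:-→d1:-→d2:-→d3:-→d4:-→d5:-→d6:-→d7:-→d8:H2→d9:-→d10:-→d11:-→d12:H3→d13:-→d14:-→d15:-→d16:-→d17:-→d18:-→d19:-→d20:H3 -> H3
  lookup 205.58.252.205: bits 11 walk d0:-→d1:-→d2:- -> no-route
  add 149.76.0.0/16 -> H0 at depth 16
  lookup 251.176.0.105: bits 1111101110110 walk d0:-→d1:-→d2:-→d3:-→d4:-→d5:-→d6:-→d7:-→d8:H2→d9:-→d10:-→d11:-→d12:H3→d13:- -> H3
  - 149.76.0.0/16 clear@16

== LOOKUPS ==
["H3","H3","H3","no-route","H3"]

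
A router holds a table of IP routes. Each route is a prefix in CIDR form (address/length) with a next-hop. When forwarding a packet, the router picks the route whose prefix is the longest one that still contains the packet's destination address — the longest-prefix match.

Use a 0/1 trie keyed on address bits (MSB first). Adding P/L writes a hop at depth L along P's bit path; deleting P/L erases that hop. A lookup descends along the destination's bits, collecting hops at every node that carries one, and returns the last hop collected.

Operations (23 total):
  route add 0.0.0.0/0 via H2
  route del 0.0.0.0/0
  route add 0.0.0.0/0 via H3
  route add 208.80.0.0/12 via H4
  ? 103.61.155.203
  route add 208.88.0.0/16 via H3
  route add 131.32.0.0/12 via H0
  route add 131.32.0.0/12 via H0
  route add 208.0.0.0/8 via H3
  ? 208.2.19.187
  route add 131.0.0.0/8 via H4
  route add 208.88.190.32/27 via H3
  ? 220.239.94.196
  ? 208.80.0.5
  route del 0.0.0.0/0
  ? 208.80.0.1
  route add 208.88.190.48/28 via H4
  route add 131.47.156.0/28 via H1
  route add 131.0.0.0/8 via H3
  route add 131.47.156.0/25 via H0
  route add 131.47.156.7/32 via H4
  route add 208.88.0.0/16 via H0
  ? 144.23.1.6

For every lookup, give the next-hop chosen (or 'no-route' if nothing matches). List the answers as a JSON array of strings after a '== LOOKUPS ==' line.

Trace:
  + 0.0.0.0/0 (H2) depth=0
  - 0.0.0.0/0 clear@0
  + 0.0.0.0/0 (H3) depth=0
  + 208.80.0.0/12 (H4) depth=12
  Q 103.61.155.203: descend ε ; hops seen [H3] ; pick H3
  + 208.88.0.0/16 (H3) depth=16
  + 131.32.0.0/12 (H0) depth=12
  + 131.32.0.0/12 (H0) depth=12
  + 208.0.0.0/8 (H3) depth=8
  Q 208.2.19.187: descend 110100000 ; hops seen [H3,H3] ; pick H3
  + 131.0.0.0/8 (H4) depth=8
  + 208.88.190.32/27 (H3) depth=27
  Q 220.239.94.196: descend 1101 ; hops seen [H3] ; pick H3
  Q 208.80.0.5: descend 110100000101 ; hops seen [H3,H3,H4] ; pick H4
  - 0.0.0.0/0 clear@0
  Q 208.80.0.1: descend 110100000101 ; hops seen [H3,H4] ; pick H4
  + 208.88.190.48/28 (H4) depth=28
  + 131.47.156.0/28 (H1) depth=28
  + 131.0.0.0/8 (H3) depth=8
  + 131.47.156.0/25 (H0) depth=25
  + 131.47.156.7/32 (H4) depth=32
  + 208.88.0.0/16 (H0) depth=16
  Q 144.23.1.6: descend 100 ; hops seen [∅] ; pick no-route

== LOOKUPS ==
["H3","H3","H3","H4","H4","no-route"]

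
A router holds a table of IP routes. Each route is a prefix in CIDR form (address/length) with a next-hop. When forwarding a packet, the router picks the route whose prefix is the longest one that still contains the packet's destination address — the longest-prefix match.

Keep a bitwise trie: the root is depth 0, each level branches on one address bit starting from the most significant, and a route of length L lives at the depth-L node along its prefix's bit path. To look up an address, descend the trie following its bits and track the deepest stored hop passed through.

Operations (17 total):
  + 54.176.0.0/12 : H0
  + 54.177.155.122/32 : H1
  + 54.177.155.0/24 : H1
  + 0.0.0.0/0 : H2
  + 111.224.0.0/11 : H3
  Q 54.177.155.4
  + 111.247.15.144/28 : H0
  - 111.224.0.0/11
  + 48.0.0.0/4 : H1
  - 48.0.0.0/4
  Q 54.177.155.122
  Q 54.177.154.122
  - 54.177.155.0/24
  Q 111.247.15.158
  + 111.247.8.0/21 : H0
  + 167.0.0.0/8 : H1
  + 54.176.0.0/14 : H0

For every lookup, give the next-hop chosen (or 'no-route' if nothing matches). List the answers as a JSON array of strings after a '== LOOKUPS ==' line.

Process each operation:
  add 54.176.0.0/12 -> H0 at depth 12
  add 54.177.155.122/32 -> H1 at depth 32
  add 54.177.155.0/24 -> H1 at depth 24
  add 0.0.0.0/0 -> H2 at depth 0
  add 111.224.0.0/11 -> H3 at depth 11
  Q 54.177.155.4: descend 0011011010110001100110110 ; hops seen [H2,H0,H1] ; pick H1
  add 111.247.15.144/28 -> H0 at depth 28
  del 111.224.0.0/11 (clear depth 11)
  add 48.0.0.0/4 -> H1 at depth 4
  del 48.0.0.0/4 (clear depth 4)
  Q 54.177.155.122: descend 00110110101100011001101101111010 ; hops seen [H2,H0,H1,H1] ; pick H1
  Q 54.177.154.122: descend 00110110101100011001101 ; hops seen [H2,H0] ; pick H0
  del 54.177.155.0/24 (clear depth 24)
  Q 111.247.15.158: descend 0110111111110111000011111001 ; hops seen [H2,H0] ; pick H0
  add 111.247.8.0/21 -> H0 at depth 21
  add 167.0.0.0/8 -> H1 at depth 8
  add 54.176.0.0/14 -> H0 at depth 14

== LOOKUPS ==
["H1","H1","H0","H0"]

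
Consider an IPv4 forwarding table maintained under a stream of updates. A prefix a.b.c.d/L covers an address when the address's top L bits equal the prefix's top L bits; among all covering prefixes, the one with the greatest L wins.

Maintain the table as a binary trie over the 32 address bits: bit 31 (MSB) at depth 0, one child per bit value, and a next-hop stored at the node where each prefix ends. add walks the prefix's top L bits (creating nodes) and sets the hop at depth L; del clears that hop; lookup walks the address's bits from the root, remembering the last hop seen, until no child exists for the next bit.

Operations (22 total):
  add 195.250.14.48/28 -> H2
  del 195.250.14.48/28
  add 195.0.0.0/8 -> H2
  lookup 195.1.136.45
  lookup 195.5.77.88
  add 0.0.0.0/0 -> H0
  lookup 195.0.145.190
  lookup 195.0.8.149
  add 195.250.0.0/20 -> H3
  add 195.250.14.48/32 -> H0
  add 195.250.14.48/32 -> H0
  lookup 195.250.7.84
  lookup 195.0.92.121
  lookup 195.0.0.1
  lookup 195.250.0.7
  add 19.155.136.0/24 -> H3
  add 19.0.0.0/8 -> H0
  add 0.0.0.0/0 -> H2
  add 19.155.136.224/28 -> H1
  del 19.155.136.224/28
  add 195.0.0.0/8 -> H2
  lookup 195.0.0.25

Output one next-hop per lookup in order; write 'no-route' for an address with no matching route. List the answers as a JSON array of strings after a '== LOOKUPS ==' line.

Apply in order:
  add 195.250.14.48/28 -> H2 at depth 28
  - 195.250.14.48/28 clear@28
  add 195.0.0.0/8 -> H2 at depth 8
  lookup 195.1.136.45: bits 11000011 walk d0:-→d1:-→d2:-→d3:-→d4:-→d5:-→d6:-→d7:-→d8:H2 -> H2
  lookup 195.5.77.88: bits 11000011 walk d0:-→d1:-→d2:-→d3:-→d4:-→d5:-→d6:-→d7:-→d8:H2 -> H2
  add 0.0.0.0/0 -> H0 at depth 0
  lookup 195.0.145.190: bits 11000011 walk d0:H0→d1:-→d2:-→d3:-→d4:-→d5:-→d6:-→d7:-→d8:H2 -> H2
  lookup 195.0.8.149: bits 11000011 walk d0:H0→d1:-→d2:-→d3:-→d4:-→d5:-→d6:-→d7:-→d8:H2 -> H2
  add 195.250.0.0/20 -> H3 at depth 20
  add 195.250.14.48/32 -> H0 at depth 32
  add 195.250.14.48/32 -> H0 at depth 32
  lookup 195.250.7.84: bits 11000011111110100000 walk d0:H0→d1:-→d2:-→d3:-→d4:-→d5:-→d6:-→d7:-→d8:H2→d9:-→d10:-→d11:-→d12:-→d13:-→d14:-→d15:-→d16:-→d17:-→d18:-→d19:-→d20:H3 -> H3
  lookup 195.0.92.121: bits 11000011 walk d0:H0→d1:-→d2:-→d3:-→d4:-→d5:-→d6:-→d7:-→d8:H2 -> H2
  lookup 195.0.0.1: bits 11000011 walk d0:H0→d1:-→d2:-→d3:-→d4:-→d5:-→d6:-→d7:-→d8:H2 -> H2
  lookup 195.250.0.7: bits 11000011111110100000 walk d0:H0→d1:-→d2:-→d3:-→d4:-→d5:-→d6:-→d7:-→d8:H2→d9:-→d10:-→d11:-→d12:-→d13:-→d14:-→d15:-→d16:-→d17:-→d18:-→d19:-→d20:H3 -> H3
  add 19.155.136.0/24 -> H3 at depth 24
  add 19.0.0.0/8 -> H0 at depth 8
  add 0.0.0.0/0 -> H2 at depth 0
  add 19.155.136.224/28 -> H1 at depth 28
  - 19.155.136.224/28 clear@28
  add 195.0.0.0/8 -> H2 at depth 8
  lookup 195.0.0.25: bits 11000011 walk d0:H2→d1:-→d2:-→d3:-→d4:-→d5:-→d6:-→d7:-→d8:H2 -> H2

== LOOKUPS ==
["H2","H2","H2","H2","H3","H2","H2","H3","H2"]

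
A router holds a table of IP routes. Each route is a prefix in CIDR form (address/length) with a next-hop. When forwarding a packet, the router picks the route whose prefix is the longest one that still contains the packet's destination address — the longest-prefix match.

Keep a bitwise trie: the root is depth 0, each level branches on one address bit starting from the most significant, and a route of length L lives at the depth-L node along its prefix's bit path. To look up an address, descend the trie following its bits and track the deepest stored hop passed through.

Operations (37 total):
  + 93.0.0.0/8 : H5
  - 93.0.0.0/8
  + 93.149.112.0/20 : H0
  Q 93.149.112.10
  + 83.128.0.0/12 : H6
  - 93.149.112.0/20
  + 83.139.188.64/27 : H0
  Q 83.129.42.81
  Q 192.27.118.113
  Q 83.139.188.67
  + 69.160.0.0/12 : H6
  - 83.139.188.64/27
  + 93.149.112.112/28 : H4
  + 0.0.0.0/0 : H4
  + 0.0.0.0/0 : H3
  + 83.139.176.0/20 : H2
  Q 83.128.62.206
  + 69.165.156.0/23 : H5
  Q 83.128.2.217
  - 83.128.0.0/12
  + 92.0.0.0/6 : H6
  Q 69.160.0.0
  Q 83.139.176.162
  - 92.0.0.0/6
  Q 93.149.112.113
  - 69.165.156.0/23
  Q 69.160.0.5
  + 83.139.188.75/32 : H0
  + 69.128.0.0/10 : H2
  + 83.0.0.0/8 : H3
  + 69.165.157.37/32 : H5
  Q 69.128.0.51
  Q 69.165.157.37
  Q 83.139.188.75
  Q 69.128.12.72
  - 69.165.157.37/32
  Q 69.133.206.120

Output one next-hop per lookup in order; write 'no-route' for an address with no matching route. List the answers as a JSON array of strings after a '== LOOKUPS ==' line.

Trace:
  + 93.0.0.0/8 (H5) depth=8
  del 93.0.0.0/8 (clear depth 8)
  + 93.149.112.0/20 (H0) depth=20
  ? 93.149.112.10  path d0:-→d1:-→d2:-→d3:-→d4:-→d5:-→d6:-→d7:-→d8:-→d9:-→d10:-→d11:-→d12:-→d13:-→d14:-→d15:-→d16:-→d17:-→d18:-→d19:-→d20:H0  best=H0
  + 83.128.0.0/12 (H6) depth=12
  del 93.149.112.0/20 (clear depth 20)
  + 83.139.188.64/27 (H0) depth=27
  ? 83.129.42.81  path d0:-→d1:-→d2:-→d3:-→d4:-→d5:-→d6:-→d7:-→d8:-→d9:-→d10:-→d11:-→d12:H6  best=H6
  ? 192.27.118.113  path d0:-  best=no-route
  ? 83.139.188.67  path d0:-→d1:-→d2:-→d3:-→d4:-→d5:-→d6:-→d7:-→d8:-→d9:-→d10:-→d11:-→d12:H6→d13:-→d14:-→d15:-→d16:-→d17:-→d18:-→d19:-→d20:-→d21:-→d22:-→d23:-→d24:-→d25:-→d26:-→d27:H0  best=H0
  + 69.160.0.0/12 (H6) depth=12
  del 83.139.188.64/27 (clear depth 27)
  + 93.149.112.112/28 (H4) depth=28
  + 0.0.0.0/0 (H4) depth=0
  + 0.0.0.0/0 (H3) depth=0
  + 83.139.176.0/20 (H2) depth=20
  ? 83.128.62.206  path d0:H3→d1:-→d2:-→d3:-→d4:-→d5:-→d6:-→d7:-→d8:-→d9:-→d10:-→d11:-→d12:H6  best=H6
  + 69.165.156.0/23 (H5) depth=23
  ? 83.128.2.217  path d0:H3→d1:-→d2:-→d3:-→d4:-→d5:-→d6:-→d7:-→d8:-→d9:-→d10:-→d11:-→d12:H6  best=H6
  del 83.128.0.0/12 (clear depth 12)
  + 92.0.0.0/6 (H6) depth=6
  ? 69.160.0.0  path d0:H3→d1:-→d2:-→d3:-→d4:-→d5:-→d6:-→d7:-→d8:-→d9:-→d10:-→d11:-→d12:H6→d13:-  best=H6
  ? 83.139.176.162  path d0:H3→d1:-→d2:-→d3:-→d4:-→d5:-→d6:-→d7:-→d8:-→d9:-→d10:-→d11:-→d12:-→d13:-→d14:-→d15:-→d16:-→d17:-→d18:-→d19:-→d20:H2  best=H2
  del 92.0.0.0/6 (clear depth 6)
  ? 93.149.112.113  path d0:H3→d1:-→d2:-→d3:-→d4:-→d5:-→d6:-→d7:-→d8:-→d9:-→d10:-→d11:-→d12:-→d13:-→d14:-→d15:-→d16:-→d17:-→d18:-→d19:-→d20:-→d21:-→d22:-→d23:-→d24:-→d25:-→d26:-→d27:-→d28:H4  best=H4
  del 69.165.156.0/23 (clear depth 23)
  ? 69.160.0.5  path d0:H3→d1:-→d2:-→d3:-→d4:-→d5:-→d6:-→d7:-→d8:-→d9:-→d10:-→d11:-→d12:H6→d13:-  best=H6
  + 83.139.188.75/32 (H0) depth=32
  + 69.128.0.0/10 (H2) depth=10
  + 83.0.0.0/8 (H3) depth=8
  + 69.165.157.37/32 (H5) depth=32
  ? 69.128.0.51  path d0:H3→d1:-→d2:-→d3:-→d4:-→d5:-→d6:-→d7:-→d8:-→d9:-→d10:H2  best=H2
  ? 69.165.157.37  path d0:H3→d1:-→d2:-→d3:-→d4:-→d5:-→d6:-→d7:-→d8:-→d9:-→d10:H2→d11:-→d12:H6→d13:-→d14:-→d15:-→d16:-→d17:-→d18:-→d19:-→d20:-→d21:-→d22:-→d23:-→d24:-→d25:-→d26:-→d27:-→d28:-→d29:-→d30:-→d31:-→d32:H5  best=H5
  ? 83.139.188.75  path d0:H3→d1:-→d2:-→d3:-→d4:-→d5:-→d6:-→d7:-→d8:H3→d9:-→d10:-→d11:-→d12:-→d13:-→d14:-→d15:-→d16:-→d17:-→d18:-→d19:-→d20:H2→d21:-→d22:-→d23:-→d24:-→d25:-→d26:-→d27:-→d28:-→d29:-→d30:-→d31:-→d32:H0  best=H0
  ? 69.128.12.72  path d0:H3→d1:-→d2:-→d3:-→d4:-→d5:-→d6:-→d7:-→d8:-→d9:-→d10:H2  best=H2
  del 69.165.157.37/32 (clear depth 32)
  ? 69.133.206.120  path d0:H3→d1:-→d2:-→d3:-→d4:-→d5:-→d6:-→d7:-→d8:-→d9:-→d10:H2  best=H2

== LOOKUPS ==
["H0","H6","no-route","H0","H6","H6","H6","H2","H4","H6","H2","H5","H0","H2","H2"]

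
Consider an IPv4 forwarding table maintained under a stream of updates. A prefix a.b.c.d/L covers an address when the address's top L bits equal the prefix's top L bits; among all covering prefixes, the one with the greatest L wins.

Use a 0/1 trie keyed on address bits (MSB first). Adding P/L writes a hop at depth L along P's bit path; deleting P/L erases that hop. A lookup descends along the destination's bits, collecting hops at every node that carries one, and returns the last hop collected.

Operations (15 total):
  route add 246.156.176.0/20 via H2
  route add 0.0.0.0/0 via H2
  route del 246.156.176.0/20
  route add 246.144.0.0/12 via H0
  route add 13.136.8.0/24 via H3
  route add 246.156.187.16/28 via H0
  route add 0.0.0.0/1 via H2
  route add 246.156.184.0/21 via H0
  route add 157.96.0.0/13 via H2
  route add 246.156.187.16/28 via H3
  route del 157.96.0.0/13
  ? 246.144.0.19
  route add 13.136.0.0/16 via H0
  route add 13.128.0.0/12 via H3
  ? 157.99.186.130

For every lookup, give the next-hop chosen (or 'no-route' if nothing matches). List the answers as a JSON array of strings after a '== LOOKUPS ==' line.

Trace:
  add 246.156.176.0/20 -> H2 at depth 20
  add 0.0.0.0/0 -> H2 at depth 0
  - 246.156.176.0/20 clear@20
  add 246.144.0.0/12 -> H0 at depth 12
  add 13.136.8.0/24 -> H3 at depth 24
  add 246.156.187.16/28 -> H0 at depth 28
  add 0.0.0.0/1 -> H2 at depth 1
  add 246.156.184.0/21 -> H0 at depth 21
  add 157.96.0.0/13 -> H2 at depth 13
  add 246.156.187.16/28 -> H3 at depth 28
  - 157.96.0.0/13 clear@13
  ? 246.144.0.19  path d0:H2→d1:-→d2:-→d3:-→d4:-→d5:-→d6:-→d7:-→d8:-→d9:-→d10:-→d11:-→d12:H0  best=H0
  add 13.136.0.0/16 -> H0 at depth 16
  add 13.128.0.0/12 -> H3 at depth 12
  ? 157.99.186.130  path d0:H2→d1:-→d2:-→d3:-→d4:-→d5:-→d6:-→d7:-→d8:-→d9:-→d10:-→d11:-→d12:-→d13:-  best=H2

== LOOKUPS ==
["H0","H2"]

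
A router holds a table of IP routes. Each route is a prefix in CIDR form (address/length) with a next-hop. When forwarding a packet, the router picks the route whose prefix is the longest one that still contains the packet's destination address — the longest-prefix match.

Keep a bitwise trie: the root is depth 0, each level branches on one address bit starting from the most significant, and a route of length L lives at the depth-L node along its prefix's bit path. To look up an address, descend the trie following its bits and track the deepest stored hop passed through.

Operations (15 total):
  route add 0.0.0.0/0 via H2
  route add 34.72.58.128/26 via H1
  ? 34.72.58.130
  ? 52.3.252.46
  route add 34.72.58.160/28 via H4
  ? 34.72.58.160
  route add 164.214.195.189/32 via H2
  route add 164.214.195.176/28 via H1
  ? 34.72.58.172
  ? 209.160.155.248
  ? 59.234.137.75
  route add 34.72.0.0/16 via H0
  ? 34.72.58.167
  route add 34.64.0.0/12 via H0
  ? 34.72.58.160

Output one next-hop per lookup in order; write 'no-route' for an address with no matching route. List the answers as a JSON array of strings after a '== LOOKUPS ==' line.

Process each operation:
  add 0.0.0.0/0 -> H2 at depth 0
  add 34.72.58.128/26 -> H1 at depth 26
  lookup 34.72.58.130: bits 00100010010010000011101010 walk d0:H2→d1:-→d2:-→d3:-→d4:-→d5:-→d6:-→d7:-→d8:-→d9:-→d10:-→d11:-→d12:-→d13:-→d14:-→d15:-→d16:-→d17:-→d18:-→d19:-→d20:-→d21:-→d22:-→d23:-→d24:-→d25:-→d26:H1 -> H1
  lookup 52.3.252.46: bits 001 walk d0:H2→d1:-→d2:-→d3:- -> H2
  add 34.72.58.160/28 -> H4 at depth 28
  lookup 34.72.58.160: bits 0010001001001000001110101010 walk d0:H2→d1:-→d2:-→d3:-→d4:-→d5:-→d6:-→d7:-→d8:-→d9:-→d10:-→d11:-→d12:-→d13:-→d14:-→d15:-→d16:-→d17:-→d18:-→d19:-→d20:-→d21:-→d22:-→d23:-→d24:-→d25:-→d26:H1→d27:-→d28:H4 -> H4
  add 164.214.195.189/32 -> H2 at depth 32
  add 164.214.195.176/28 -> H1 at depth 28
  lookup 34.72.58.172: bits 0010001001001000001110101010 walk d0:H2→d1:-→d2:-→d3:-→d4:-→d5:-→d6:-→d7:-→d8:-→d9:-→d10:-→d11:-→d12:-→d13:-→d14:-→d15:-→d16:-→d17:-→d18:-→d19:-→d20:-→d21:-→d22:-→d23:-→d24:-→d25:-→d26:H1→d27:-→d28:H4 -> H4
  lookup 209.160.155.248: bits 1 walk d0:H2→d1:- -> H2
  lookup 59.234.137.75: bits 001 walk d0:H2→d1:-→d2:-→d3:- -> H2
  add 34.72.0.0/16 -> H0 at depth 16
  lookup 34.72.58.167: bits 0010001001001000001110101010 walk d0:H2→d1:-→d2:-→d3:-→d4:-→d5:-→d6:-→d7:-→d8:-→d9:-→d10:-→d11:-→d12:-→d13:-→d14:-→d15:-→d16:H0→d17:-→d18:-→d19:-→d20:-→d21:-→d22:-→d23:-→d24:-→d25:-→d26:H1→d27:-→d28:H4 -> H4
  add 34.64.0.0/12 -> H0 at depth 12
  lookup 34.72.58.160: bits 0010001001001000001110101010 walk d0:H2→d1:-→d2:-→d3:-→d4:-→d5:-→d6:-→d7:-→d8:-→d9:-→d10:-→d11:-→d12:H0→d13:-→d14:-→d15:-→d16:H0→d17:-→d18:-→d19:-→d20:-→d21:-→d22:-→d23:-→d24:-→d25:-→d26:H1→d27:-→d28:H4 -> H4

== LOOKUPS ==
["H1","H2","H4","H4","H2","H2","H4","H4"]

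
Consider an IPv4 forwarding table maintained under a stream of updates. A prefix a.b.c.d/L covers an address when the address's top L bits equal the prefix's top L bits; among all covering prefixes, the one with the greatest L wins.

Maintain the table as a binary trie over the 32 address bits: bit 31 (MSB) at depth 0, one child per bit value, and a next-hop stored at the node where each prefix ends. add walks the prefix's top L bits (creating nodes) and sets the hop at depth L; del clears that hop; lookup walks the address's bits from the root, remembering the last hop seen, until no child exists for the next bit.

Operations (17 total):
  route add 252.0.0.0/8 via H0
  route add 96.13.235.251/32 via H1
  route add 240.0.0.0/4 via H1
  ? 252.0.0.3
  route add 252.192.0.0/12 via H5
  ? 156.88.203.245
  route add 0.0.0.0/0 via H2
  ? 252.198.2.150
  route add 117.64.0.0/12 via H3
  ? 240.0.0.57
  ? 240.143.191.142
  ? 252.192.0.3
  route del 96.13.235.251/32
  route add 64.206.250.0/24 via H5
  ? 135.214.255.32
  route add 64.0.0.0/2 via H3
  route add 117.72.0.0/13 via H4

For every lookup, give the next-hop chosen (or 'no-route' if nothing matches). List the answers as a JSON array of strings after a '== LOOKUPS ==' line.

Apply in order:
  + 252.0.0.0/8 (H0) depth=8
  + 96.13.235.251/32 (H1) depth=32
  + 240.0.0.0/4 (H1) depth=4
  lookup 252.0.0.3: bits 11111100 walk d0:-→d1:-→d2:-→d3:-→d4:H1→d5:-→d6:-→d7:-→d8:H0 -> H0
  + 252.192.0.0/12 (H5) depth=12
  lookup 156.88.203.245: bits 1 walk d0:-→d1:- -> no-route
  + 0.0.0.0/0 (H2) depth=0
  lookup 252.198.2.150: bits 111111001100 walk d0:H2→d1:-→d2:-→d3:-→d4:H1→d5:-→d6:-→d7:-→d8:H0→d9:-→d10:-→d11:-→d12:H5 -> H5
  + 117.64.0.0/12 (H3) depth=12
  lookup 240.0.0.57: bits 1111 walk d0:H2→d1:-→d2:-→d3:-→d4:H1 -> H1
  lookup 240.143.191.142: bits 1111 walk d0:H2→d1:-→d2:-→d3:-→d4:H1 -> H1
  lookup 252.192.0.3: bits 111111001100 walk d0:H2→d1:-→d2:-→d3:-→d4:H1→d5:-→d6:-→d7:-→d8:H0→d9:-→d10:-→d11:-→d12:H5 -> H5
  - 96.13.235.251/32 clear@32
  + 64.206.250.0/24 (H5) depth=24
  lookup 135.214.255.32: bits 1 walk d0:H2→d1:- -> H2
  + 64.0.0.0/2 (H3) depth=2
  + 117.72.0.0/13 (H4) depth=13

== LOOKUPS ==
["H0","no-route","H5","H1","H1","H5","H2"]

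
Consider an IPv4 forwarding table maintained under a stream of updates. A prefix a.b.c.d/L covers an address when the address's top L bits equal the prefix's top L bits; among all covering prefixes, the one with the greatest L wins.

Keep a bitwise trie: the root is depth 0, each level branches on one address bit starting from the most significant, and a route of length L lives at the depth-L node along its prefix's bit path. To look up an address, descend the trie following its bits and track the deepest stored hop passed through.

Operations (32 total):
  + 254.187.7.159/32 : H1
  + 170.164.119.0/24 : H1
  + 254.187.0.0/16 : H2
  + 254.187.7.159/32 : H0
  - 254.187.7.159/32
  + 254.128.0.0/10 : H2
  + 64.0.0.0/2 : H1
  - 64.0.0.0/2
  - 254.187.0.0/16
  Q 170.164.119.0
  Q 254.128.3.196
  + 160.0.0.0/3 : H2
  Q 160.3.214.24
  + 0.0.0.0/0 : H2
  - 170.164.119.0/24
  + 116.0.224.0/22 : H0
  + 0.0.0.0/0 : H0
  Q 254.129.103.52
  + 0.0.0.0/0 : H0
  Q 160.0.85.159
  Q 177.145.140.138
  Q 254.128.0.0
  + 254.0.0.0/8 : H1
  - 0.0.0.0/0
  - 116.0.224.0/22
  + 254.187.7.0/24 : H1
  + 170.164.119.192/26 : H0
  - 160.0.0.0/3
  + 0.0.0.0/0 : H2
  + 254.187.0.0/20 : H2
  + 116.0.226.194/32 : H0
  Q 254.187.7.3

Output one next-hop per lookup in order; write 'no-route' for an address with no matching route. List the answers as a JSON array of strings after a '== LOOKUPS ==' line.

Trace:
  + 254.187.7.159/32 (H1) depth=32
  + 170.164.119.0/24 (H1) depth=24
  + 254.187.0.0/16 (H2) depth=16
  + 254.187.7.159/32 (H0) depth=32
  del 254.187.7.159/32 (clear depth 32)
  + 254.128.0.0/10 (H2) depth=10
  + 64.0.0.0/2 (H1) depth=2
  del 64.0.0.0/2 (clear depth 2)
  del 254.187.0.0/16 (clear depth 16)
  Q 170.164.119.0: descend 101010101010010001110111 ; hops seen [H1] ; pick H1
  Q 254.128.3.196: descend 1111111010 ; hops seen [H2] ; pick H2
  + 160.0.0.0/3 (H2) depth=3
  Q 160.3.214.24: descend 1010 ; hops seen [H2] ; pick H2
  + 0.0.0.0/0 (H2) depth=0
  del 170.164.119.0/24 (clear depth 24)
  + 116.0.224.0/22 (H0) depth=22
  + 0.0.0.0/0 (H0) depth=0
  Q 254.129.103.52: descend 1111111010 ; hops seen [H0,H2] ; pick H2
  + 0.0.0.0/0 (H0) depth=0
  Q 160.0.85.159: descend 1010 ; hops seen [H0,H2] ; pick H2
  Q 177.145.140.138: descend 101 ; hops seen [H0,H2] ; pick H2
  Q 254.128.0.0: descend 1111111010 ; hops seen [H0,H2] ; pick H2
  + 254.0.0.0/8 (H1) depth=8
  del 0.0.0.0/0 (clear depth 0)
  del 116.0.224.0/22 (clear depth 22)
  + 254.187.7.0/24 (H1) depth=24
  + 170.164.119.192/26 (H0) depth=26
  del 160.0.0.0/3 (clear depth 3)
  + 0.0.0.0/0 (H2) depth=0
  + 254.187.0.0/20 (H2) depth=20
  + 116.0.226.194/32 (H0) depth=32
  Q 254.187.7.3: descend 111111101011101100000111 ; hops seen [H2,H1,H2,H2,H1] ; pick H1

== LOOKUPS ==
["H1","H2","H2","H2","H2","H2","H2","H1"]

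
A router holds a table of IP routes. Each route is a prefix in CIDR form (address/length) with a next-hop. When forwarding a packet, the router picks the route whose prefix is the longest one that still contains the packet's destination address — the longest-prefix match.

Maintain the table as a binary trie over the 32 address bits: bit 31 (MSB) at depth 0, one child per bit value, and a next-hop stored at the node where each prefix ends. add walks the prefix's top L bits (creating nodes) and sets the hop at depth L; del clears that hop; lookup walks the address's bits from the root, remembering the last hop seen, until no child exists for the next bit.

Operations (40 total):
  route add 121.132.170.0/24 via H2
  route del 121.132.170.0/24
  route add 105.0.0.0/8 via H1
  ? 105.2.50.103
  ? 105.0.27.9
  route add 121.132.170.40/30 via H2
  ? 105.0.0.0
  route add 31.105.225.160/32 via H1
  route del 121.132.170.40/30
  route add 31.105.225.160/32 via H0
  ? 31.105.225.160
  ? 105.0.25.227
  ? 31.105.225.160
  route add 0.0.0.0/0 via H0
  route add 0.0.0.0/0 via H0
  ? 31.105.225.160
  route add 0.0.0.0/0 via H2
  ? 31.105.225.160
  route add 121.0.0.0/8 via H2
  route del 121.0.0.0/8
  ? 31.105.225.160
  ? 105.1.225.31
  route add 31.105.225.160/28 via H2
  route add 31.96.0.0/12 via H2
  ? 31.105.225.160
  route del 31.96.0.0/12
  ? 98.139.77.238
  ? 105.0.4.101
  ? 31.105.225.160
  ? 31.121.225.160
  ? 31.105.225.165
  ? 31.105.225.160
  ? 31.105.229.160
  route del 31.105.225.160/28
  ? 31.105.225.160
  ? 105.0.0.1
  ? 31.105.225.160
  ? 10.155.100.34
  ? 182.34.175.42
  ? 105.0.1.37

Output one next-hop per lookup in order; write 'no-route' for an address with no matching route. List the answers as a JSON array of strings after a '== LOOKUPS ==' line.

Trace:
  add 121.132.170.0/24 -> H2 at depth 24
  - 121.132.170.0/24 clear@24
  add 105.0.0.0/8 -> H1 at depth 8
  ? 105.2.50.103  path d0:-→d1:-→d2:-→d3:-→d4:-→d5:-→d6:-→d7:-→d8:H1  best=H1
  ? 105.0.27.9  path d0:-→d1:-→d2:-→d3:-→d4:-→d5:-→d6:-→d7:-→d8:H1  best=H1
  add 121.132.170.40/30 -> H2 at depth 30
  ? 105.0.0.0  path d0:-→d1:-→d2:-→d3:-→d4:-→d5:-→d6:-→d7:-→d8:H1  best=H1
  add 31.105.225.160/32 -> H1 at depth 32
  - 121.132.170.40/30 clear@30
  add 31.105.225.160/32 -> H0 at depth 32
  ? 31.105.225.160  path d0:-→d1:-→d2:-→d3:-→d4:-→d5:-→d6:-→d7:-→d8:-→d9:-→d10:-→d11:-→d12:-→d13:-→d14:-→d15:-→d16:-→d17:-→d18:-→d19:-→d20:-→d21:-→d22:-→d23:-→d24:-→d25:-→d26:-→d27:-→d28:-→d29:-→d30:-→d31:-→d32:H0  best=H0
  ? 105.0.25.227  path d0:-→d1:-→d2:-→d3:-→d4:-→d5:-→d6:-→d7:-→d8:H1  best=H1
  ? 31.105.225.160  path d0:-→d1:-→d2:-→d3:-→d4:-→d5:-→d6:-→d7:-→d8:-→d9:-→d10:-→d11:-→d12:-→d13:-→d14:-→d15:-→d16:-→d17:-→d18:-→d19:-→d20:-→d21:-→d22:-→d23:-→d24:-→d25:-→d26:-→d27:-→d28:-→d29:-→d30:-→d31:-→d32:H0  best=H0
  add 0.0.0.0/0 -> H0 at depth 0
  add 0.0.0.0/0 -> H0 at depth 0
  ? 31.105.225.160  path d0:H0→d1:-→d2:-→d3:-→d4:-→d5:-→d6:-→d7:-→d8:-→d9:-→d10:-→d11:-→d12:-→d13:-→d14:-→d15:-→d16:-→d17:-→d18:-→d19:-→d20:-→d21:-→d22:-→d23:-→d24:-→d25:-→d26:-→d27:-→d28:-→d29:-→d30:-→d31:-→d32:H0  best=H0
  add 0.0.0.0/0 -> H2 at depth 0
  ? 31.105.225.160  path d0:H2→d1:-→d2:-→d3:-→d4:-→d5:-→d6:-→d7:-→d8:-→d9:-→d10:-→d11:-→d12:-→d13:-→d14:-→d15:-→d16:-→d17:-→d18:-→d19:-→d20:-→d21:-→d22:-→d23:-→d24:-→d25:-→d26:-→d27:-→d28:-→d29:-→d30:-→d31:-→d32:H0  best=H0
  add 121.0.0.0/8 -> H2 at depth 8
  - 121.0.0.0/8 clear@8
  ? 31.105.225.160  path d0:H2→d1:-→d2:-→d3:-→d4:-→d5:-→d6:-→d7:-→d8:-→d9:-→d10:-→d11:-→d12:-→d13:-→d14:-→d15:-→d16:-→d17:-→d18:-→d19:-→d20:-→d21:-→d22:-→d23:-→d24:-→d25:-→d26:-→d27:-→d28:-→d29:-→d30:-→d31:-→d32:H0  best=H0
  ? 105.1.225.31  path d0:H2→d1:-→d2:-→d3:-→d4:-→d5:-→d6:-→d7:-→d8:H1  best=H1
  add 31.105.225.160/28 -> H2 at depth 28
  add 31.96.0.0/12 -> H2 at depth 12
  ? 31.105.225.160  path d0:H2→d1:-→d2:-→d3:-→d4:-→d5:-→d6:-→d7:-→d8:-→d9:-→d10:-→d11:-→d12:H2→d13:-→d14:-→d15:-→d16:-→d17:-→d18:-→d19:-→d20:-→d21:-→d22:-→d23:-→d24:-→d25:-→d26:-→d27:-→d28:H2→d29:-→d30:-→d31:-→d32:H0  best=H0
  - 31.96.0.0/12 clear@12
  ? 98.139.77.238  path d0:H2→d1:-→d2:-→d3:-→d4:-  best=H2
  ? 105.0.4.101  path d0:H2→d1:-→d2:-→d3:-→d4:-→d5:-→d6:-→d7:-→d8:H1  best=H1
  ? 31.105.225.160  path d0:H2→d1:-→d2:-→d3:-→d4:-→d5:-→d6:-→d7:-→d8:-→d9:-→d10:-→d11:-→d12:-→d13:-→d14:-→d15:-→d16:-→d17:-→d18:-→d19:-→d20:-→d21:-→d22:-→d23:-→d24:-→d25:-→d26:-→d27:-→d28:H2→d29:-→d30:-→d31:-→d32:H0  best=H0
  ? 31.121.225.160  path d0:H2→d1:-→d2:-→d3:-→d4:-→d5:-→d6:-→d7:-→d8:-→d9:-→d10:-→d11:-  best=H2
  ? 31.105.225.165  path d0:H2→d1:-→d2:-→d3:-→d4:-→d5:-→d6:-→d7:-→d8:-→d9:-→d10:-→d11:-→d12:-→d13:-→d14:-→d15:-→d16:-→d17:-→d18:-→d19:-→d20:-→d21:-→d22:-→d23:-→d24:-→d25:-→d26:-→d27:-→d28:H2→d29:-  best=H2
  ? 31.105.225.160  path d0:H2→d1:-→d2:-→d3:-→d4:-→d5:-→d6:-→d7:-→d8:-→d9:-→d10:-→d11:-→d12:-→d13:-→d14:-→d15:-→d16:-→d17:-→d18:-→d19:-→d20:-→d21:-→d22:-→d23:-→d24:-→d25:-→d26:-→d27:-→d28:H2→d29:-→d30:-→d31:-→d32:H0  best=H0
  ? 31.105.229.160  path d0:H2→d1:-→d2:-→d3:-→d4:-→d5:-→d6:-→d7:-→d8:-→d9:-→d10:-→d11:-→d12:-→d13:-→d14:-→d15:-→d16:-→d17:-→d18:-→d19:-→d20:-→d21:-  best=H2
  - 31.105.225.160/28 clear@28
  ? 31.105.225.160  path d0:H2→d1:-→d2:-→d3:-→d4:-→d5:-→d6:-→d7:-→d8:-→d9:-→d10:-→d11:-→d12:-→d13:-→d14:-→d15:-→d16:-→d17:-→d18:-→d19:-→d20:-→d21:-→d22:-→d23:-→d24:-→d25:-→d26:-→d27:-→d28:-→d29:-→d30:-→d31:-→d32:H0  best=H0
  ? 105.0.0.1  path d0:H2→d1:-→d2:-→d3:-→d4:-→d5:-→d6:-→d7:-→d8:H1  best=H1
  ? 31.105.225.160  path d0:H2→d1:-→d2:-→d3:-→d4:-→d5:-→d6:-→d7:-→d8:-→d9:-→d10:-→d11:-→d12:-→d13:-→d14:-→d15:-→d16:-→d17:-→d18:-→d19:-→d20:-→d21:-→d22:-→d23:-→d24:-→d25:-→d26:-→d27:-→d28:-→d29:-→d30:-→d31:-→d32:H0  best=H0
  ? 10.155.100.34  path d0:H2→d1:-→d2:-→d3:-  best=H2
  ? 182.34.175.42  path d0:H2  best=H2
  ? 105.0.1.37  path d0:H2→d1:-→d2:-→d3:-→d4:-→d5:-→d6:-→d7:-→d8:H1  best=H1

== LOOKUPS ==
["H1","H1","H1","H0","H1","H0","H0","H0","H0","H1","H0","H2","H1","H0","H2","H2","H0","H2","H0","H1","H0","H2","H2","H1"]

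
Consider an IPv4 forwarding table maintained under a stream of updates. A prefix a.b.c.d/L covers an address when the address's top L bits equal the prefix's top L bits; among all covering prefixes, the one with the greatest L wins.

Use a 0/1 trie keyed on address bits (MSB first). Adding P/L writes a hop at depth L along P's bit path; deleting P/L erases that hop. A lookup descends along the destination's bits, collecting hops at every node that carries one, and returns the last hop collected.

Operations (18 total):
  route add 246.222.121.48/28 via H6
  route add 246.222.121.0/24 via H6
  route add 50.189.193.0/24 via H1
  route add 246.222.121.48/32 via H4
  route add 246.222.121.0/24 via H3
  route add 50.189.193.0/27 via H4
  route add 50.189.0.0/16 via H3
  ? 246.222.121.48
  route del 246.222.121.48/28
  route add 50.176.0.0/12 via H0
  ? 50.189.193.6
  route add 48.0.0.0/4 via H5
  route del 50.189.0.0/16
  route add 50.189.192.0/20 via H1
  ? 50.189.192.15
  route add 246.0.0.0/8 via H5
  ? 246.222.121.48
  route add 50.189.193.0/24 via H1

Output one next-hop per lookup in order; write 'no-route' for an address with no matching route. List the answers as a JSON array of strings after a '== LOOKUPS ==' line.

Process each operation:
  add 246.222.121.48/28 -> H6 at depth 28
  add 246.222.121.0/24 -> H6 at depth 24
  add 50.189.193.0/24 -> H1 at depth 24
  add 246.222.121.48/32 -> H4 at depth 32
  add 246.222.121.0/24 -> H3 at depth 24
  add 50.189.193.0/27 -> H4 at depth 27
  add 50.189.0.0/16 -> H3 at depth 16
  ? 246.222.121.48  path d0:-→d1:-→d2:-→d3:-→d4:-→d5:-→d6:-→d7:-→d8:-→d9:-→d10:-→d11:-→d12:-→d13:-→d14:-→d15:-→d16:-→d17:-→d18:-→d19:-→d20:-→d21:-→d22:-→d23:-→d24:H3→d25:-→d26:-→d27:-→d28:H6→d29:-→d30:-→d31:-→d32:H4  best=H4
  del 246.222.121.48/28 (clear depth 28)
  add 50.176.0.0/12 -> H0 at depth 12
  ? 50.189.193.6  path d0:-→d1:-→d2:-→d3:-→d4:-→d5:-→d6:-→d7:-→d8:-→d9:-→d10:-→d11:-→d12:H0→d13:-→d14:-→d15:-→d16:H3→d17:-→d18:-→d19:-→d20:-→d21:-→d22:-→d23:-→d24:H1→d25:-→d26:-→d27:H4  best=H4
  add 48.0.0.0/4 -> H5 at depth 4
  del 50.189.0.0/16 (clear depth 16)
  add 50.189.192.0/20 -> H1 at depth 20
  ? 50.189.192.15  path d0:-→d1:-→d2:-→d3:-→d4:H5→d5:-→d6:-→d7:-→d8:-→d9:-→d10:-→d11:-→d12:H0→d13:-→d14:-→d15:-→d16:-→d17:-→d18:-→d19:-→d20:H1→d21:-→d22:-→d23:-  best=H1
  add 246.0.0.0/8 -> H5 at depth 8
  ? 246.222.121.48  path d0:-→d1:-→d2:-→d3:-→d4:-→d5:-→d6:-→d7:-→d8:H5→d9:-→d10:-→d11:-→d12:-→d13:-→d14:-→d15:-→d16:-→d17:-→d18:-→d19:-→d20:-→d21:-→d22:-→d23:-→d24:H3→d25:-→d26:-→d27:-→d28:-→d29:-→d30:-→d31:-→d32:H4  best=H4
  add 50.189.193.0/24 -> H1 at depth 24

== LOOKUPS ==
["H4","H4","H1","H4"]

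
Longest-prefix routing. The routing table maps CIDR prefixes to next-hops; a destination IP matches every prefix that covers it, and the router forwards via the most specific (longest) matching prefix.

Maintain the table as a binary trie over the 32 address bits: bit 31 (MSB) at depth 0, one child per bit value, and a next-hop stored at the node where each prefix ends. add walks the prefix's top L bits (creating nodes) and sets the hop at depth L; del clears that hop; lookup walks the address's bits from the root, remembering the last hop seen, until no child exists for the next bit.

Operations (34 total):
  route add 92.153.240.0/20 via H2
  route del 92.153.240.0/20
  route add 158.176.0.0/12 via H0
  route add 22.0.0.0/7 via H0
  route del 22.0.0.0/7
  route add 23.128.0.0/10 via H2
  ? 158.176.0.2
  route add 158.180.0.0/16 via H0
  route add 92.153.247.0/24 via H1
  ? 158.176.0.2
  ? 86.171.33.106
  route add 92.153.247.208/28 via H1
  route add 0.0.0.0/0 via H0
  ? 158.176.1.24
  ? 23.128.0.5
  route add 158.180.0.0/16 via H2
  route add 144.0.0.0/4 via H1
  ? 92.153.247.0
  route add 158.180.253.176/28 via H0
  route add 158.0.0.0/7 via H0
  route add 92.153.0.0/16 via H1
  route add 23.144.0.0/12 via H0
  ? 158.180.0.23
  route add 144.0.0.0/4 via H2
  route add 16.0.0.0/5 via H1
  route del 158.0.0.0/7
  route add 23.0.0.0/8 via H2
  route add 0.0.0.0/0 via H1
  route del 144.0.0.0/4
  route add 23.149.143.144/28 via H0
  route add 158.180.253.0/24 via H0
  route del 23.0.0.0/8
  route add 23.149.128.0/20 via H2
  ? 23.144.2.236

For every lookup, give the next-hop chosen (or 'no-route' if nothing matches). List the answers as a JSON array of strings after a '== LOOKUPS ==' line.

Trace:
  add 92.153.240.0/20 -> H2 at depth 20
  - 92.153.240.0/20 clear@20
  add 158.176.0.0/12 -> H0 at depth 12
  add 22.0.0.0/7 -> H0 at depth 7
  - 22.0.0.0/7 clear@7
  add 23.128.0.0/10 -> H2 at depth 10
  Q 158.176.0.2: descend 100111101011 ; hops seen [H0] ; pick H0
  add 158.180.0.0/16 -> H0 at depth 16
  add 92.153.247.0/24 -> H1 at depth 24
  Q 158.176.0.2: descend 1001111010110 ; hops seen [H0] ; pick H0
  Q 86.171.33.106: descend 0101 ; hops seen [∅] ; pick no-route
  add 92.153.247.208/28 -> H1 at depth 28
  add 0.0.0.0/0 -> H0 at depth 0
  Q 158.176.1.24: descend 1001111010110 ; hops seen [H0,H0] ; pick H0
  Q 23.128.0.5: descend 0001011110 ; hops seen [H0,H2] ; pick H2
  add 158.180.0.0/16 -> H2 at depth 16
  add 144.0.0.0/4 -> H1 at depth 4
  Q 92.153.247.0: descend 010111001001100111110111 ; hops seen [H0,H1] ; pick H1
  add 158.180.253.176/28 -> H0 at depth 28
  add 158.0.0.0/7 -> H0 at depth 7
  add 92.153.0.0/16 -> H1 at depth 16
  add 23.144.0.0/12 -> H0 at depth 12
  Q 158.180.0.23: descend 1001111010110100 ; hops seen [H0,H1,H0,H0,H2] ; pick H2
  add 144.0.0.0/4 -> H2 at depth 4
  add 16.0.0.0/5 -> H1 at depth 5
  - 158.0.0.0/7 clear@7
  add 23.0.0.0/8 -> H2 at depth 8
  add 0.0.0.0/0 -> H1 at depth 0
  - 144.0.0.0/4 clear@4
  add 23.149.143.144/28 -> H0 at depth 28
  add 158.180.253.0/24 -> H0 at depth 24
  - 23.0.0.0/8 clear@8
  add 23.149.128.0/20 -> H2 at depth 20
  Q 23.144.2.236: descend 0001011110010 ; hops seen [H1,H1,H2,H0] ; pick H0

== LOOKUPS ==
["H0","H0","no-route","H0","H2","H1","H2","H0"]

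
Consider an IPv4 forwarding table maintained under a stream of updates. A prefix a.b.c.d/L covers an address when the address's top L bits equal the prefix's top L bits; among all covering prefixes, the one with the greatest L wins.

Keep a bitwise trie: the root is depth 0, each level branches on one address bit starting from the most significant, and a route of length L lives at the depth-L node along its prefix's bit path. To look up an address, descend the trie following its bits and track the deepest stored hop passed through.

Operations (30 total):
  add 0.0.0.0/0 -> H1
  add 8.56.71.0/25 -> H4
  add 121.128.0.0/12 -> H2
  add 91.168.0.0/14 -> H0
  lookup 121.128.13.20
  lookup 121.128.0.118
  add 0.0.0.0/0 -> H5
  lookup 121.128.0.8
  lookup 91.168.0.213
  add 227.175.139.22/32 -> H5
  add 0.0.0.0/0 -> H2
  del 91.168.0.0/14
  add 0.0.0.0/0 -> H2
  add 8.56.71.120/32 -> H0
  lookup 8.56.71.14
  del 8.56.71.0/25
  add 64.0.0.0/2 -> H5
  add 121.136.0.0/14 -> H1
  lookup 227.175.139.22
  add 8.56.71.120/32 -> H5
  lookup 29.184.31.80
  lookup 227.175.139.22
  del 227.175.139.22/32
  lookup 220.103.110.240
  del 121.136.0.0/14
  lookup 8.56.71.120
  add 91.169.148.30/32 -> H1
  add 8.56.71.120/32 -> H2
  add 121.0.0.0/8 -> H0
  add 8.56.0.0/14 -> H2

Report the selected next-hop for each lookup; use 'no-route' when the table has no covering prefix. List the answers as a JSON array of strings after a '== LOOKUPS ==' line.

Apply in order:
  add 0.0.0.0/0 -> H1 at depth 0
  add 8.56.71.0/25 -> H4 at depth 25
  add 121.128.0.0/12 -> H2 at depth 12
  add 91.168.0.0/14 -> H0 at depth 14
  Q 121.128.13.20: descend 011110011000 ; hops seen [H1,H2] ; pick H2
  Q 121.128.0.118: descend 011110011000 ; hops seen [H1,H2] ; pick H2
  add 0.0.0.0/0 -> H5 at depth 0
  Q 121.128.0.8: descend 011110011000 ; hops seen [H5,H2] ; pick H2
  Q 91.168.0.213: descend 01011011101010 ; hops seen [H5,H0] ; pick H0
  add 227.175.139.22/32 -> H5 at depth 32
  add 0.0.0.0/0 -> H2 at depth 0
  del 91.168.0.0/14 (clear depth 14)
  add 0.0.0.0/0 -> H2 at depth 0
  add 8.56.71.120/32 -> H0 at depth 32
  Q 8.56.71.14: descend 0000100000111000010001110 ; hops seen [H2,H4] ; pick H4
  del 8.56.71.0/25 (clear depth 25)
  add 64.0.0.0/2 -> H5 at depth 2
  add 121.136.0.0/14 -> H1 at depth 14
  Q 227.175.139.22: descend 11100011101011111000101100010110 ; hops seen [H2,H5] ; pick H5
  add 8.56.71.120/32 -> H5 at depth 32
  Q 29.184.31.80: descend 000 ; hops seen [H2] ; pick H2
  Q 227.175.139.22: descend 11100011101011111000101100010110 ; hops seen [H2,H5] ; pick H5
  del 227.175.139.22/32 (clear depth 32)
  Q 220.103.110.240: descend 11 ; hops seen [H2] ; pick H2
  del 121.136.0.0/14 (clear depth 14)
  Q 8.56.71.120: descend 00001000001110000100011101111000 ; hops seen [H2,H5] ; pick H5
  add 91.169.148.30/32 -> H1 at depth 32
  add 8.56.71.120/32 -> H2 at depth 32
  add 121.0.0.0/8 -> H0 at depth 8
  add 8.56.0.0/14 -> H2 at depth 14

== LOOKUPS ==
["H2","H2","H2","H0","H4","H5","H2","H5","H2","H5"]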